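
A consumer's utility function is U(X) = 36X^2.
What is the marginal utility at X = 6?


MU = dU/dX = 36*2*X^(2-1)
MU = 72*X^1
At X = 6:
MU = 72 * 6^1
MU = 72 * 6 = 432

432


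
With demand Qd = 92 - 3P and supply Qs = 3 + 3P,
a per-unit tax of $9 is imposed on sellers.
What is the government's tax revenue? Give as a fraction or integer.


With tax on sellers, new supply: Qs' = 3 + 3(P - 9)
= 3P - 24
New equilibrium quantity:
Q_new = 34
Tax revenue = tax * Q_new = 9 * 34 = 306

306


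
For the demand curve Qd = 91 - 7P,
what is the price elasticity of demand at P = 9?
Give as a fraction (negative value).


dQ/dP = -7
At P = 9: Q = 91 - 7*9 = 28
E = (dQ/dP)(P/Q) = (-7)(9/28) = -9/4

-9/4


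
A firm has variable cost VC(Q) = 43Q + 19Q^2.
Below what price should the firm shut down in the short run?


AVC(Q) = VC(Q)/Q = 43 + 19Q
AVC is increasing in Q, so minimum AVC is at Q -> 0+.
Min AVC = 43
The firm should shut down if P < 43.

43


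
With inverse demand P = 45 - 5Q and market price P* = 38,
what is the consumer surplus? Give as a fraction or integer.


Maximum willingness to pay (at Q=0): P_max = 45
Quantity demanded at P* = 38:
Q* = (45 - 38)/5 = 7/5
CS = (1/2) * Q* * (P_max - P*)
CS = (1/2) * 7/5 * (45 - 38)
CS = (1/2) * 7/5 * 7 = 49/10

49/10


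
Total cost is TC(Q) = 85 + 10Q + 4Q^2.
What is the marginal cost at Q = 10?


MC = dTC/dQ = 10 + 2*4*Q
At Q = 10:
MC = 10 + 8*10
MC = 10 + 80 = 90

90


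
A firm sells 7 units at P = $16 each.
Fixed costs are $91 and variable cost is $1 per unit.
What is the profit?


Total Revenue = P * Q = 16 * 7 = $112
Total Cost = FC + VC*Q = 91 + 1*7 = $98
Profit = TR - TC = 112 - 98 = $14

$14


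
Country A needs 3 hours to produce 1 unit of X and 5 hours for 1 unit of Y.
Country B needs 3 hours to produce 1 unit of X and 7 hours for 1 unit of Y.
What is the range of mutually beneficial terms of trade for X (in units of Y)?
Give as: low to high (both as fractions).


Opportunity cost of X for Country A = hours_X / hours_Y = 3/5 = 3/5 units of Y
Opportunity cost of X for Country B = hours_X / hours_Y = 3/7 = 3/7 units of Y
Terms of trade must be between the two opportunity costs.
Range: 3/7 to 3/5

3/7 to 3/5


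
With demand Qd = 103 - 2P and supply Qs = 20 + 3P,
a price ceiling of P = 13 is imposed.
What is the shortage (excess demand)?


At P = 13:
Qd = 103 - 2*13 = 77
Qs = 20 + 3*13 = 59
Shortage = Qd - Qs = 77 - 59 = 18

18


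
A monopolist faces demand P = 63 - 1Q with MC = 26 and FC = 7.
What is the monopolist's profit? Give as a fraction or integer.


MR = MC: 63 - 2Q = 26
Q* = 37/2
P* = 63 - 1*37/2 = 89/2
Profit = (P* - MC)*Q* - FC
= (89/2 - 26)*37/2 - 7
= 37/2*37/2 - 7
= 1369/4 - 7 = 1341/4

1341/4


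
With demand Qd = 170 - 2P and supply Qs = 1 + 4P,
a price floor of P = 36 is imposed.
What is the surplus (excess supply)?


At P = 36:
Qd = 170 - 2*36 = 98
Qs = 1 + 4*36 = 145
Surplus = Qs - Qd = 145 - 98 = 47

47


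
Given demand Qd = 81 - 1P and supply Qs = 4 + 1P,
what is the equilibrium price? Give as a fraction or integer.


At equilibrium, Qd = Qs.
81 - 1P = 4 + 1P
81 - 4 = 1P + 1P
77 = 2P
P* = 77/2 = 77/2

77/2


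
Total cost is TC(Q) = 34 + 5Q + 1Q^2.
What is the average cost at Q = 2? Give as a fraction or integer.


TC(2) = 34 + 5*2 + 1*2^2
TC(2) = 34 + 10 + 4 = 48
AC = TC/Q = 48/2 = 24

24


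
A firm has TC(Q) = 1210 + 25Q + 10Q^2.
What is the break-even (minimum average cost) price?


AC(Q) = 1210/Q + 25 + 10Q
To minimize: dAC/dQ = -1210/Q^2 + 10 = 0
Q^2 = 1210/10 = 121
Q* = 11
Min AC = 1210/11 + 25 + 10*11
Min AC = 110 + 25 + 110 = 245

245


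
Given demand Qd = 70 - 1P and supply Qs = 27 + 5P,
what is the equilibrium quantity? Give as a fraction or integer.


First find equilibrium price:
70 - 1P = 27 + 5P
P* = 43/6 = 43/6
Then substitute into demand:
Q* = 70 - 1 * 43/6 = 377/6

377/6


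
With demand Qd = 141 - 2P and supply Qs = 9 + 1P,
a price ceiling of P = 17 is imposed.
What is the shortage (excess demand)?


At P = 17:
Qd = 141 - 2*17 = 107
Qs = 9 + 1*17 = 26
Shortage = Qd - Qs = 107 - 26 = 81

81


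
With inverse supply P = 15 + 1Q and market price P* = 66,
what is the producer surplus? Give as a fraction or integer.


Minimum supply price (at Q=0): P_min = 15
Quantity supplied at P* = 66:
Q* = (66 - 15)/1 = 51
PS = (1/2) * Q* * (P* - P_min)
PS = (1/2) * 51 * (66 - 15)
PS = (1/2) * 51 * 51 = 2601/2

2601/2


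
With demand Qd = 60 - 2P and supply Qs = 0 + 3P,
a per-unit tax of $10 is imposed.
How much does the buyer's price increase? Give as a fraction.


With a per-unit tax, the buyer's price increase depends on relative slopes.
Supply slope: d = 3, Demand slope: b = 2
Buyer's price increase = d * tax / (b + d)
= 3 * 10 / (2 + 3)
= 30 / 5 = 6

6


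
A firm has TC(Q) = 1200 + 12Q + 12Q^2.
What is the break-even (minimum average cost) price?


AC(Q) = 1200/Q + 12 + 12Q
To minimize: dAC/dQ = -1200/Q^2 + 12 = 0
Q^2 = 1200/12 = 100
Q* = 10
Min AC = 1200/10 + 12 + 12*10
Min AC = 120 + 12 + 120 = 252

252


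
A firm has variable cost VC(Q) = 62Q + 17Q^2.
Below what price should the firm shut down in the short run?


AVC(Q) = VC(Q)/Q = 62 + 17Q
AVC is increasing in Q, so minimum AVC is at Q -> 0+.
Min AVC = 62
The firm should shut down if P < 62.

62


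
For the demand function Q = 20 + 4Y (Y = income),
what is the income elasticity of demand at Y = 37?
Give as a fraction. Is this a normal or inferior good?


dQ/dY = 4
At Y = 37: Q = 20 + 4*37 = 168
Ey = (dQ/dY)(Y/Q) = 4 * 37 / 168 = 37/42
Since Ey > 0, this is a normal good.

37/42 (normal good)


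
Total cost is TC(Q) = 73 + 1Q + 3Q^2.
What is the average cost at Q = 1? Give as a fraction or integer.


TC(1) = 73 + 1*1 + 3*1^2
TC(1) = 73 + 1 + 3 = 77
AC = TC/Q = 77/1 = 77

77


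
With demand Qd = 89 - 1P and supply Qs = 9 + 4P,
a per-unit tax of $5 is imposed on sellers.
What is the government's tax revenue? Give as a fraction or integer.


With tax on sellers, new supply: Qs' = 9 + 4(P - 5)
= 4P - 11
New equilibrium quantity:
Q_new = 69
Tax revenue = tax * Q_new = 5 * 69 = 345

345


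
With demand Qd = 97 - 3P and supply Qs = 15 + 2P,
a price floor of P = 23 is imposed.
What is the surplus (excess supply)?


At P = 23:
Qd = 97 - 3*23 = 28
Qs = 15 + 2*23 = 61
Surplus = Qs - Qd = 61 - 28 = 33

33


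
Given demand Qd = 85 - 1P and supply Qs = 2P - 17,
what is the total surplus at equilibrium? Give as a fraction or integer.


Find equilibrium: 85 - 1P = 2P - 17
85 + 17 = 3P
P* = 102/3 = 34
Q* = 2*34 - 17 = 51
Inverse demand: P = 85 - Q/1, so P_max = 85
Inverse supply: P = 17/2 + Q/2, so P_min = 17/2
CS = (1/2) * 51 * (85 - 34) = 2601/2
PS = (1/2) * 51 * (34 - 17/2) = 2601/4
TS = CS + PS = 2601/2 + 2601/4 = 7803/4

7803/4


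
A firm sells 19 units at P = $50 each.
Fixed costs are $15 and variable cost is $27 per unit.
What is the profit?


Total Revenue = P * Q = 50 * 19 = $950
Total Cost = FC + VC*Q = 15 + 27*19 = $528
Profit = TR - TC = 950 - 528 = $422

$422


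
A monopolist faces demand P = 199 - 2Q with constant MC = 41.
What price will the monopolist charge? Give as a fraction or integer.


MR = 199 - 4Q
Set MR = MC: 199 - 4Q = 41
Q* = 79/2
Substitute into demand:
P* = 199 - 2*79/2 = 120

120


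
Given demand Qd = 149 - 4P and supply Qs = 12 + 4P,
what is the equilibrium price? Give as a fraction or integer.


At equilibrium, Qd = Qs.
149 - 4P = 12 + 4P
149 - 12 = 4P + 4P
137 = 8P
P* = 137/8 = 137/8

137/8


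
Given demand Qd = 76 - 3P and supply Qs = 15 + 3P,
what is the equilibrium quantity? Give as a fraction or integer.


First find equilibrium price:
76 - 3P = 15 + 3P
P* = 61/6 = 61/6
Then substitute into demand:
Q* = 76 - 3 * 61/6 = 91/2

91/2


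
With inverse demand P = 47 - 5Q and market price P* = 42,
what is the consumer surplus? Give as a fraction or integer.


Maximum willingness to pay (at Q=0): P_max = 47
Quantity demanded at P* = 42:
Q* = (47 - 42)/5 = 1
CS = (1/2) * Q* * (P_max - P*)
CS = (1/2) * 1 * (47 - 42)
CS = (1/2) * 1 * 5 = 5/2

5/2


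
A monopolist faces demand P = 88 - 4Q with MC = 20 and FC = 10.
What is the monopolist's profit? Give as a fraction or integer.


MR = MC: 88 - 8Q = 20
Q* = 17/2
P* = 88 - 4*17/2 = 54
Profit = (P* - MC)*Q* - FC
= (54 - 20)*17/2 - 10
= 34*17/2 - 10
= 289 - 10 = 279

279


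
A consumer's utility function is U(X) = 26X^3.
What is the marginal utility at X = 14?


MU = dU/dX = 26*3*X^(3-1)
MU = 78*X^2
At X = 14:
MU = 78 * 14^2
MU = 78 * 196 = 15288

15288


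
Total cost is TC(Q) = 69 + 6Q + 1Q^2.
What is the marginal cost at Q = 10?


MC = dTC/dQ = 6 + 2*1*Q
At Q = 10:
MC = 6 + 2*10
MC = 6 + 20 = 26

26


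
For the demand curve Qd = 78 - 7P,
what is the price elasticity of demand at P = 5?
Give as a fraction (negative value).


dQ/dP = -7
At P = 5: Q = 78 - 7*5 = 43
E = (dQ/dP)(P/Q) = (-7)(5/43) = -35/43

-35/43


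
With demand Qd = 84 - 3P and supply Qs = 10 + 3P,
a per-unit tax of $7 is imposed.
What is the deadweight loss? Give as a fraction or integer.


Pre-tax equilibrium quantity: Q* = 47
Post-tax equilibrium quantity: Q_tax = 73/2
Reduction in quantity: Q* - Q_tax = 21/2
DWL = (1/2) * tax * (Q* - Q_tax)
DWL = (1/2) * 7 * 21/2 = 147/4

147/4


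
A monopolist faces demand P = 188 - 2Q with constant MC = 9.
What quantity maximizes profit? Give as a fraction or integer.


TR = P*Q = (188 - 2Q)Q = 188Q - 2Q^2
MR = dTR/dQ = 188 - 4Q
Set MR = MC:
188 - 4Q = 9
179 = 4Q
Q* = 179/4 = 179/4

179/4


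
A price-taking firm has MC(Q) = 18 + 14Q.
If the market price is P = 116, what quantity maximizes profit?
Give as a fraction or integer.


In perfect competition, profit is maximized where P = MC.
116 = 18 + 14Q
98 = 14Q
Q* = 98/14 = 7

7


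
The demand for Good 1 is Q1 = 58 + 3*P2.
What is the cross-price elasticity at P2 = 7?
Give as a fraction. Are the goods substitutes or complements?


dQ1/dP2 = 3
At P2 = 7: Q1 = 58 + 3*7 = 79
Exy = (dQ1/dP2)(P2/Q1) = 3 * 7 / 79 = 21/79
Since Exy > 0, the goods are substitutes.

21/79 (substitutes)


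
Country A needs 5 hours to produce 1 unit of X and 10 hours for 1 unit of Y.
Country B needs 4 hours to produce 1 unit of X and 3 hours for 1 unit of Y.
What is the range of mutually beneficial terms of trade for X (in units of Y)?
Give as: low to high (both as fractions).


Opportunity cost of X for Country A = hours_X / hours_Y = 5/10 = 1/2 units of Y
Opportunity cost of X for Country B = hours_X / hours_Y = 4/3 = 4/3 units of Y
Terms of trade must be between the two opportunity costs.
Range: 1/2 to 4/3

1/2 to 4/3


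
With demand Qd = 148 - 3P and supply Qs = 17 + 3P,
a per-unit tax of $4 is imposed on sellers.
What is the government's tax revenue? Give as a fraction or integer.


With tax on sellers, new supply: Qs' = 17 + 3(P - 4)
= 5 + 3P
New equilibrium quantity:
Q_new = 153/2
Tax revenue = tax * Q_new = 4 * 153/2 = 306

306


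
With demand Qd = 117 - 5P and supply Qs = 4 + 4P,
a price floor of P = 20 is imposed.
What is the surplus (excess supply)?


At P = 20:
Qd = 117 - 5*20 = 17
Qs = 4 + 4*20 = 84
Surplus = Qs - Qd = 84 - 17 = 67

67


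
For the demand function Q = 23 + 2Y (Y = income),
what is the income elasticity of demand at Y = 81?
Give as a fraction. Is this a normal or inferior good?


dQ/dY = 2
At Y = 81: Q = 23 + 2*81 = 185
Ey = (dQ/dY)(Y/Q) = 2 * 81 / 185 = 162/185
Since Ey > 0, this is a normal good.

162/185 (normal good)


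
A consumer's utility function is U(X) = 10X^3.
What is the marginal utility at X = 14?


MU = dU/dX = 10*3*X^(3-1)
MU = 30*X^2
At X = 14:
MU = 30 * 14^2
MU = 30 * 196 = 5880

5880


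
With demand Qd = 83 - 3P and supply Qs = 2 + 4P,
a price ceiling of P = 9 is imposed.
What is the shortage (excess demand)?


At P = 9:
Qd = 83 - 3*9 = 56
Qs = 2 + 4*9 = 38
Shortage = Qd - Qs = 56 - 38 = 18

18


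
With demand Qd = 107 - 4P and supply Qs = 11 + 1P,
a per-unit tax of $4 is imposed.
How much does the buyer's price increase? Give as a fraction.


With a per-unit tax, the buyer's price increase depends on relative slopes.
Supply slope: d = 1, Demand slope: b = 4
Buyer's price increase = d * tax / (b + d)
= 1 * 4 / (4 + 1)
= 4 / 5 = 4/5

4/5


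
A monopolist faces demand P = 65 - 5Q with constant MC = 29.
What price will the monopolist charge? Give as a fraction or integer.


MR = 65 - 10Q
Set MR = MC: 65 - 10Q = 29
Q* = 18/5
Substitute into demand:
P* = 65 - 5*18/5 = 47

47


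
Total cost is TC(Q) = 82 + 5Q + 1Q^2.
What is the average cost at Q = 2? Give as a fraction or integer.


TC(2) = 82 + 5*2 + 1*2^2
TC(2) = 82 + 10 + 4 = 96
AC = TC/Q = 96/2 = 48

48


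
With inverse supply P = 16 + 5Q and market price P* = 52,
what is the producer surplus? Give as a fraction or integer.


Minimum supply price (at Q=0): P_min = 16
Quantity supplied at P* = 52:
Q* = (52 - 16)/5 = 36/5
PS = (1/2) * Q* * (P* - P_min)
PS = (1/2) * 36/5 * (52 - 16)
PS = (1/2) * 36/5 * 36 = 648/5

648/5


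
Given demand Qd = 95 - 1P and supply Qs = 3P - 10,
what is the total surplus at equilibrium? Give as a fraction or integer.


Find equilibrium: 95 - 1P = 3P - 10
95 + 10 = 4P
P* = 105/4 = 105/4
Q* = 3*105/4 - 10 = 275/4
Inverse demand: P = 95 - Q/1, so P_max = 95
Inverse supply: P = 10/3 + Q/3, so P_min = 10/3
CS = (1/2) * 275/4 * (95 - 105/4) = 75625/32
PS = (1/2) * 275/4 * (105/4 - 10/3) = 75625/96
TS = CS + PS = 75625/32 + 75625/96 = 75625/24

75625/24


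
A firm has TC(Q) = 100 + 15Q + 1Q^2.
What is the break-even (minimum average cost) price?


AC(Q) = 100/Q + 15 + 1Q
To minimize: dAC/dQ = -100/Q^2 + 1 = 0
Q^2 = 100/1 = 100
Q* = 10
Min AC = 100/10 + 15 + 1*10
Min AC = 10 + 15 + 10 = 35

35


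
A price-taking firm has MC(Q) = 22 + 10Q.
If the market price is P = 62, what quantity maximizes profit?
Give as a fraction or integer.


In perfect competition, profit is maximized where P = MC.
62 = 22 + 10Q
40 = 10Q
Q* = 40/10 = 4

4


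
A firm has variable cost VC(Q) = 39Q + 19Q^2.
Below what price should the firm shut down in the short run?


AVC(Q) = VC(Q)/Q = 39 + 19Q
AVC is increasing in Q, so minimum AVC is at Q -> 0+.
Min AVC = 39
The firm should shut down if P < 39.

39


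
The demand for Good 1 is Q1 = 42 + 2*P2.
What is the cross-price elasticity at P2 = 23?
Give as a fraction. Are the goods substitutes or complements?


dQ1/dP2 = 2
At P2 = 23: Q1 = 42 + 2*23 = 88
Exy = (dQ1/dP2)(P2/Q1) = 2 * 23 / 88 = 23/44
Since Exy > 0, the goods are substitutes.

23/44 (substitutes)


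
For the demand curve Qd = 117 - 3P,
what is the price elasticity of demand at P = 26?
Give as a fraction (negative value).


dQ/dP = -3
At P = 26: Q = 117 - 3*26 = 39
E = (dQ/dP)(P/Q) = (-3)(26/39) = -2

-2


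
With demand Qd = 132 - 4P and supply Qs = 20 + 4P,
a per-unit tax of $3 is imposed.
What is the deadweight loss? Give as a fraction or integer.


Pre-tax equilibrium quantity: Q* = 76
Post-tax equilibrium quantity: Q_tax = 70
Reduction in quantity: Q* - Q_tax = 6
DWL = (1/2) * tax * (Q* - Q_tax)
DWL = (1/2) * 3 * 6 = 9

9


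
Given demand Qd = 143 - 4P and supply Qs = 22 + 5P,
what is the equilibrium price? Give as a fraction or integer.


At equilibrium, Qd = Qs.
143 - 4P = 22 + 5P
143 - 22 = 4P + 5P
121 = 9P
P* = 121/9 = 121/9

121/9


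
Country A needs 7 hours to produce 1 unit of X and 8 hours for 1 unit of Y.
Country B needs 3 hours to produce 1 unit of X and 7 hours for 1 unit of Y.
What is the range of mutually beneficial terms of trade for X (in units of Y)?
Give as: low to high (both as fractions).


Opportunity cost of X for Country A = hours_X / hours_Y = 7/8 = 7/8 units of Y
Opportunity cost of X for Country B = hours_X / hours_Y = 3/7 = 3/7 units of Y
Terms of trade must be between the two opportunity costs.
Range: 3/7 to 7/8

3/7 to 7/8


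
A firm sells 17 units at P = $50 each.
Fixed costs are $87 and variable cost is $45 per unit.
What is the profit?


Total Revenue = P * Q = 50 * 17 = $850
Total Cost = FC + VC*Q = 87 + 45*17 = $852
Profit = TR - TC = 850 - 852 = $-2

$-2


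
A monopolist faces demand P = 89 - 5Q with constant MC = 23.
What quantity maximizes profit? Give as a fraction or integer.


TR = P*Q = (89 - 5Q)Q = 89Q - 5Q^2
MR = dTR/dQ = 89 - 10Q
Set MR = MC:
89 - 10Q = 23
66 = 10Q
Q* = 66/10 = 33/5

33/5


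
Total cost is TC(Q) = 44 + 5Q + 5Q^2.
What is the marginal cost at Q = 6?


MC = dTC/dQ = 5 + 2*5*Q
At Q = 6:
MC = 5 + 10*6
MC = 5 + 60 = 65

65


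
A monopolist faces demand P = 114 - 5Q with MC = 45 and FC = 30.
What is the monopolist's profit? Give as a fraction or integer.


MR = MC: 114 - 10Q = 45
Q* = 69/10
P* = 114 - 5*69/10 = 159/2
Profit = (P* - MC)*Q* - FC
= (159/2 - 45)*69/10 - 30
= 69/2*69/10 - 30
= 4761/20 - 30 = 4161/20

4161/20


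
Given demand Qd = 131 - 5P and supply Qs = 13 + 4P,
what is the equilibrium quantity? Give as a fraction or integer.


First find equilibrium price:
131 - 5P = 13 + 4P
P* = 118/9 = 118/9
Then substitute into demand:
Q* = 131 - 5 * 118/9 = 589/9

589/9


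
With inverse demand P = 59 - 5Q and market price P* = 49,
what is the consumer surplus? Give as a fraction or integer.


Maximum willingness to pay (at Q=0): P_max = 59
Quantity demanded at P* = 49:
Q* = (59 - 49)/5 = 2
CS = (1/2) * Q* * (P_max - P*)
CS = (1/2) * 2 * (59 - 49)
CS = (1/2) * 2 * 10 = 10

10


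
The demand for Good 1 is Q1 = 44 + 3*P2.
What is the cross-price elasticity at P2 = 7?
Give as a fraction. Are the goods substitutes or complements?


dQ1/dP2 = 3
At P2 = 7: Q1 = 44 + 3*7 = 65
Exy = (dQ1/dP2)(P2/Q1) = 3 * 7 / 65 = 21/65
Since Exy > 0, the goods are substitutes.

21/65 (substitutes)


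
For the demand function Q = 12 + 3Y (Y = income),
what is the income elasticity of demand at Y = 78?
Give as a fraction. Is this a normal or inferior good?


dQ/dY = 3
At Y = 78: Q = 12 + 3*78 = 246
Ey = (dQ/dY)(Y/Q) = 3 * 78 / 246 = 39/41
Since Ey > 0, this is a normal good.

39/41 (normal good)


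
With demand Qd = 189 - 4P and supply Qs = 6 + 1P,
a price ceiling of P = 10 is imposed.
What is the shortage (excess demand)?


At P = 10:
Qd = 189 - 4*10 = 149
Qs = 6 + 1*10 = 16
Shortage = Qd - Qs = 149 - 16 = 133

133


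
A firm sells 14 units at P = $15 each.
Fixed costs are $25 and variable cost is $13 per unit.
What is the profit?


Total Revenue = P * Q = 15 * 14 = $210
Total Cost = FC + VC*Q = 25 + 13*14 = $207
Profit = TR - TC = 210 - 207 = $3

$3


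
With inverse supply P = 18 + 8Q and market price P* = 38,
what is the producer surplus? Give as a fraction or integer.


Minimum supply price (at Q=0): P_min = 18
Quantity supplied at P* = 38:
Q* = (38 - 18)/8 = 5/2
PS = (1/2) * Q* * (P* - P_min)
PS = (1/2) * 5/2 * (38 - 18)
PS = (1/2) * 5/2 * 20 = 25

25


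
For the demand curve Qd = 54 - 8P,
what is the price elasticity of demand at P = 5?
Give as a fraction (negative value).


dQ/dP = -8
At P = 5: Q = 54 - 8*5 = 14
E = (dQ/dP)(P/Q) = (-8)(5/14) = -20/7

-20/7


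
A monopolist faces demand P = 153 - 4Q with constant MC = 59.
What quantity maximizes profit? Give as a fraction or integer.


TR = P*Q = (153 - 4Q)Q = 153Q - 4Q^2
MR = dTR/dQ = 153 - 8Q
Set MR = MC:
153 - 8Q = 59
94 = 8Q
Q* = 94/8 = 47/4

47/4


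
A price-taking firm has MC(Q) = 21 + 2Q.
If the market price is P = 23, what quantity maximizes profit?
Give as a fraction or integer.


In perfect competition, profit is maximized where P = MC.
23 = 21 + 2Q
2 = 2Q
Q* = 2/2 = 1

1


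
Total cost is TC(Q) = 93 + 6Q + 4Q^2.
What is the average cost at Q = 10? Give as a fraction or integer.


TC(10) = 93 + 6*10 + 4*10^2
TC(10) = 93 + 60 + 400 = 553
AC = TC/Q = 553/10 = 553/10

553/10


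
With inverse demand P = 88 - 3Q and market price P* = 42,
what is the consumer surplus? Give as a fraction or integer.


Maximum willingness to pay (at Q=0): P_max = 88
Quantity demanded at P* = 42:
Q* = (88 - 42)/3 = 46/3
CS = (1/2) * Q* * (P_max - P*)
CS = (1/2) * 46/3 * (88 - 42)
CS = (1/2) * 46/3 * 46 = 1058/3

1058/3


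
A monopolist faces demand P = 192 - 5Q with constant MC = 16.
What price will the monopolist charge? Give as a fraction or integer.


MR = 192 - 10Q
Set MR = MC: 192 - 10Q = 16
Q* = 88/5
Substitute into demand:
P* = 192 - 5*88/5 = 104

104


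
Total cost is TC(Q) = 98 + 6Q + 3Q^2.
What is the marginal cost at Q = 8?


MC = dTC/dQ = 6 + 2*3*Q
At Q = 8:
MC = 6 + 6*8
MC = 6 + 48 = 54

54


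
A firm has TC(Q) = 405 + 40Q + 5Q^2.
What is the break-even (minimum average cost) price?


AC(Q) = 405/Q + 40 + 5Q
To minimize: dAC/dQ = -405/Q^2 + 5 = 0
Q^2 = 405/5 = 81
Q* = 9
Min AC = 405/9 + 40 + 5*9
Min AC = 45 + 40 + 45 = 130

130


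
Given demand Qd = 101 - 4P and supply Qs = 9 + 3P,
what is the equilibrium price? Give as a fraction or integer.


At equilibrium, Qd = Qs.
101 - 4P = 9 + 3P
101 - 9 = 4P + 3P
92 = 7P
P* = 92/7 = 92/7

92/7


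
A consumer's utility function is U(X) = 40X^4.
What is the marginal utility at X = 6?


MU = dU/dX = 40*4*X^(4-1)
MU = 160*X^3
At X = 6:
MU = 160 * 6^3
MU = 160 * 216 = 34560

34560


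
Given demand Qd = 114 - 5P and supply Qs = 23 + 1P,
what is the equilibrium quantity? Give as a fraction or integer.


First find equilibrium price:
114 - 5P = 23 + 1P
P* = 91/6 = 91/6
Then substitute into demand:
Q* = 114 - 5 * 91/6 = 229/6

229/6


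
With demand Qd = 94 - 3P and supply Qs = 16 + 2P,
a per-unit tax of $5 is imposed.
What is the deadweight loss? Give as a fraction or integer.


Pre-tax equilibrium quantity: Q* = 236/5
Post-tax equilibrium quantity: Q_tax = 206/5
Reduction in quantity: Q* - Q_tax = 6
DWL = (1/2) * tax * (Q* - Q_tax)
DWL = (1/2) * 5 * 6 = 15

15


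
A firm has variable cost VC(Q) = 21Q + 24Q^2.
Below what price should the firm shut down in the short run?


AVC(Q) = VC(Q)/Q = 21 + 24Q
AVC is increasing in Q, so minimum AVC is at Q -> 0+.
Min AVC = 21
The firm should shut down if P < 21.

21


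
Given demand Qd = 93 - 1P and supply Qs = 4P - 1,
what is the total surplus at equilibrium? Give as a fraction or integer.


Find equilibrium: 93 - 1P = 4P - 1
93 + 1 = 5P
P* = 94/5 = 94/5
Q* = 4*94/5 - 1 = 371/5
Inverse demand: P = 93 - Q/1, so P_max = 93
Inverse supply: P = 1/4 + Q/4, so P_min = 1/4
CS = (1/2) * 371/5 * (93 - 94/5) = 137641/50
PS = (1/2) * 371/5 * (94/5 - 1/4) = 137641/200
TS = CS + PS = 137641/50 + 137641/200 = 137641/40

137641/40


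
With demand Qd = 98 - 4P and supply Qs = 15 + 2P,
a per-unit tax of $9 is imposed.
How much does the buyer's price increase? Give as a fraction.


With a per-unit tax, the buyer's price increase depends on relative slopes.
Supply slope: d = 2, Demand slope: b = 4
Buyer's price increase = d * tax / (b + d)
= 2 * 9 / (4 + 2)
= 18 / 6 = 3

3


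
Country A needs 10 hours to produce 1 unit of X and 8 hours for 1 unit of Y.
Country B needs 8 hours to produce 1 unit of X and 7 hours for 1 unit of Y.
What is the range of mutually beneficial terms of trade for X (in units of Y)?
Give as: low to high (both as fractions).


Opportunity cost of X for Country A = hours_X / hours_Y = 10/8 = 5/4 units of Y
Opportunity cost of X for Country B = hours_X / hours_Y = 8/7 = 8/7 units of Y
Terms of trade must be between the two opportunity costs.
Range: 8/7 to 5/4

8/7 to 5/4


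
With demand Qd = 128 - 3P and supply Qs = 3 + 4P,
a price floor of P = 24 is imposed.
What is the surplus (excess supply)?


At P = 24:
Qd = 128 - 3*24 = 56
Qs = 3 + 4*24 = 99
Surplus = Qs - Qd = 99 - 56 = 43

43


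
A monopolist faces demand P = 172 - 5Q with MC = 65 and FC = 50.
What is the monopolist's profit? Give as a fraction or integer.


MR = MC: 172 - 10Q = 65
Q* = 107/10
P* = 172 - 5*107/10 = 237/2
Profit = (P* - MC)*Q* - FC
= (237/2 - 65)*107/10 - 50
= 107/2*107/10 - 50
= 11449/20 - 50 = 10449/20

10449/20


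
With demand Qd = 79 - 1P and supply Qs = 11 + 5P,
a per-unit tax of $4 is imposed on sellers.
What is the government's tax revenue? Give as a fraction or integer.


With tax on sellers, new supply: Qs' = 11 + 5(P - 4)
= 5P - 9
New equilibrium quantity:
Q_new = 193/3
Tax revenue = tax * Q_new = 4 * 193/3 = 772/3

772/3


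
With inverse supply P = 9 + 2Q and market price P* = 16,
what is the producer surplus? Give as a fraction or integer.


Minimum supply price (at Q=0): P_min = 9
Quantity supplied at P* = 16:
Q* = (16 - 9)/2 = 7/2
PS = (1/2) * Q* * (P* - P_min)
PS = (1/2) * 7/2 * (16 - 9)
PS = (1/2) * 7/2 * 7 = 49/4

49/4


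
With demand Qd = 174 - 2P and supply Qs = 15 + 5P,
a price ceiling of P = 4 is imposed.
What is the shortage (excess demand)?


At P = 4:
Qd = 174 - 2*4 = 166
Qs = 15 + 5*4 = 35
Shortage = Qd - Qs = 166 - 35 = 131

131


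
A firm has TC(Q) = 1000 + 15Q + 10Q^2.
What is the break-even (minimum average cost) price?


AC(Q) = 1000/Q + 15 + 10Q
To minimize: dAC/dQ = -1000/Q^2 + 10 = 0
Q^2 = 1000/10 = 100
Q* = 10
Min AC = 1000/10 + 15 + 10*10
Min AC = 100 + 15 + 100 = 215

215


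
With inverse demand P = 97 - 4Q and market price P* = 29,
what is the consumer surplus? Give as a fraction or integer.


Maximum willingness to pay (at Q=0): P_max = 97
Quantity demanded at P* = 29:
Q* = (97 - 29)/4 = 17
CS = (1/2) * Q* * (P_max - P*)
CS = (1/2) * 17 * (97 - 29)
CS = (1/2) * 17 * 68 = 578

578


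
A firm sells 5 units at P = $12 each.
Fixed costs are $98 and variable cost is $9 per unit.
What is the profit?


Total Revenue = P * Q = 12 * 5 = $60
Total Cost = FC + VC*Q = 98 + 9*5 = $143
Profit = TR - TC = 60 - 143 = $-83

$-83


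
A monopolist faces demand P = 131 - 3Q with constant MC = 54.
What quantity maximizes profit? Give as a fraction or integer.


TR = P*Q = (131 - 3Q)Q = 131Q - 3Q^2
MR = dTR/dQ = 131 - 6Q
Set MR = MC:
131 - 6Q = 54
77 = 6Q
Q* = 77/6 = 77/6

77/6


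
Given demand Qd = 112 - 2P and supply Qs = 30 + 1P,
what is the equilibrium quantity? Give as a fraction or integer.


First find equilibrium price:
112 - 2P = 30 + 1P
P* = 82/3 = 82/3
Then substitute into demand:
Q* = 112 - 2 * 82/3 = 172/3

172/3


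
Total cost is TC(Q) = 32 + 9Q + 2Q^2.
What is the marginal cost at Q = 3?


MC = dTC/dQ = 9 + 2*2*Q
At Q = 3:
MC = 9 + 4*3
MC = 9 + 12 = 21

21


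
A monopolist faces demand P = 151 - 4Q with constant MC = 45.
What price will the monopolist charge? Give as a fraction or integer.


MR = 151 - 8Q
Set MR = MC: 151 - 8Q = 45
Q* = 53/4
Substitute into demand:
P* = 151 - 4*53/4 = 98

98


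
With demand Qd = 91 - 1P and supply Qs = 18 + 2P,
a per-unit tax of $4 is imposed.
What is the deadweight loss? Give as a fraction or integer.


Pre-tax equilibrium quantity: Q* = 200/3
Post-tax equilibrium quantity: Q_tax = 64
Reduction in quantity: Q* - Q_tax = 8/3
DWL = (1/2) * tax * (Q* - Q_tax)
DWL = (1/2) * 4 * 8/3 = 16/3

16/3


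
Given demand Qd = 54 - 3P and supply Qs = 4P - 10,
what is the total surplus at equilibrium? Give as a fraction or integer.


Find equilibrium: 54 - 3P = 4P - 10
54 + 10 = 7P
P* = 64/7 = 64/7
Q* = 4*64/7 - 10 = 186/7
Inverse demand: P = 18 - Q/3, so P_max = 18
Inverse supply: P = 5/2 + Q/4, so P_min = 5/2
CS = (1/2) * 186/7 * (18 - 64/7) = 5766/49
PS = (1/2) * 186/7 * (64/7 - 5/2) = 8649/98
TS = CS + PS = 5766/49 + 8649/98 = 2883/14

2883/14


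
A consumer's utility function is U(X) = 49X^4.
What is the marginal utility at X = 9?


MU = dU/dX = 49*4*X^(4-1)
MU = 196*X^3
At X = 9:
MU = 196 * 9^3
MU = 196 * 729 = 142884

142884


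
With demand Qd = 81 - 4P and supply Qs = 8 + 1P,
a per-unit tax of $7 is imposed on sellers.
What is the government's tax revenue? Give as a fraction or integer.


With tax on sellers, new supply: Qs' = 8 + 1(P - 7)
= 1 + 1P
New equilibrium quantity:
Q_new = 17
Tax revenue = tax * Q_new = 7 * 17 = 119

119


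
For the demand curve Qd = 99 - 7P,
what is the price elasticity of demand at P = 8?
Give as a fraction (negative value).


dQ/dP = -7
At P = 8: Q = 99 - 7*8 = 43
E = (dQ/dP)(P/Q) = (-7)(8/43) = -56/43

-56/43


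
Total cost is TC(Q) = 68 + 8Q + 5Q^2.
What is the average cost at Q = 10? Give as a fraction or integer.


TC(10) = 68 + 8*10 + 5*10^2
TC(10) = 68 + 80 + 500 = 648
AC = TC/Q = 648/10 = 324/5

324/5


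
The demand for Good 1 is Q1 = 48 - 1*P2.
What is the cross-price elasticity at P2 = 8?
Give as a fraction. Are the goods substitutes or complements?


dQ1/dP2 = -1
At P2 = 8: Q1 = 48 - 1*8 = 40
Exy = (dQ1/dP2)(P2/Q1) = -1 * 8 / 40 = -1/5
Since Exy < 0, the goods are complements.

-1/5 (complements)


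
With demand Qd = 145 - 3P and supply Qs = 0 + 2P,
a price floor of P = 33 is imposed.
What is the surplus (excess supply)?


At P = 33:
Qd = 145 - 3*33 = 46
Qs = 0 + 2*33 = 66
Surplus = Qs - Qd = 66 - 46 = 20

20


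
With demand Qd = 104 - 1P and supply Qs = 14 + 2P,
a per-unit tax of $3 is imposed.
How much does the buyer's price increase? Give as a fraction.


With a per-unit tax, the buyer's price increase depends on relative slopes.
Supply slope: d = 2, Demand slope: b = 1
Buyer's price increase = d * tax / (b + d)
= 2 * 3 / (1 + 2)
= 6 / 3 = 2

2


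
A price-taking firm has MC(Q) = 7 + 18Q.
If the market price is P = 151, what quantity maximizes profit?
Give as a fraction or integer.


In perfect competition, profit is maximized where P = MC.
151 = 7 + 18Q
144 = 18Q
Q* = 144/18 = 8

8


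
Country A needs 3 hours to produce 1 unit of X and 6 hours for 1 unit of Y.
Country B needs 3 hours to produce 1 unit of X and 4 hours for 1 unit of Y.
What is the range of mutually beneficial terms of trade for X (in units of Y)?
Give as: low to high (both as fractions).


Opportunity cost of X for Country A = hours_X / hours_Y = 3/6 = 1/2 units of Y
Opportunity cost of X for Country B = hours_X / hours_Y = 3/4 = 3/4 units of Y
Terms of trade must be between the two opportunity costs.
Range: 1/2 to 3/4

1/2 to 3/4


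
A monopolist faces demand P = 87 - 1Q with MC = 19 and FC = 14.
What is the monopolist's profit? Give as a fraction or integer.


MR = MC: 87 - 2Q = 19
Q* = 34
P* = 87 - 1*34 = 53
Profit = (P* - MC)*Q* - FC
= (53 - 19)*34 - 14
= 34*34 - 14
= 1156 - 14 = 1142

1142


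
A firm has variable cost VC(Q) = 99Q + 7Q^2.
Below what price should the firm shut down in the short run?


AVC(Q) = VC(Q)/Q = 99 + 7Q
AVC is increasing in Q, so minimum AVC is at Q -> 0+.
Min AVC = 99
The firm should shut down if P < 99.

99


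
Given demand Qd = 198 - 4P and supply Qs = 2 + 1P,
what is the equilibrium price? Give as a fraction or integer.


At equilibrium, Qd = Qs.
198 - 4P = 2 + 1P
198 - 2 = 4P + 1P
196 = 5P
P* = 196/5 = 196/5

196/5


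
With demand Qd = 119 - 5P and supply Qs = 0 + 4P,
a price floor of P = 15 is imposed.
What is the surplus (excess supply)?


At P = 15:
Qd = 119 - 5*15 = 44
Qs = 0 + 4*15 = 60
Surplus = Qs - Qd = 60 - 44 = 16

16


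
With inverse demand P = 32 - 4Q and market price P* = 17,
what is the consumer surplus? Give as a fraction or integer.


Maximum willingness to pay (at Q=0): P_max = 32
Quantity demanded at P* = 17:
Q* = (32 - 17)/4 = 15/4
CS = (1/2) * Q* * (P_max - P*)
CS = (1/2) * 15/4 * (32 - 17)
CS = (1/2) * 15/4 * 15 = 225/8

225/8


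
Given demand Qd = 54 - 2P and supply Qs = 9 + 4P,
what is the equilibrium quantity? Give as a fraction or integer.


First find equilibrium price:
54 - 2P = 9 + 4P
P* = 45/6 = 15/2
Then substitute into demand:
Q* = 54 - 2 * 15/2 = 39

39


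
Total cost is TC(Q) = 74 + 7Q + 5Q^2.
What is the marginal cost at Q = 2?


MC = dTC/dQ = 7 + 2*5*Q
At Q = 2:
MC = 7 + 10*2
MC = 7 + 20 = 27

27


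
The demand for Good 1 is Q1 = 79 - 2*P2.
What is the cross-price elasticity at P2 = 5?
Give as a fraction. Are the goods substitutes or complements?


dQ1/dP2 = -2
At P2 = 5: Q1 = 79 - 2*5 = 69
Exy = (dQ1/dP2)(P2/Q1) = -2 * 5 / 69 = -10/69
Since Exy < 0, the goods are complements.

-10/69 (complements)


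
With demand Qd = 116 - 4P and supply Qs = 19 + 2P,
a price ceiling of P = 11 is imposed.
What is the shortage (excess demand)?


At P = 11:
Qd = 116 - 4*11 = 72
Qs = 19 + 2*11 = 41
Shortage = Qd - Qs = 72 - 41 = 31

31


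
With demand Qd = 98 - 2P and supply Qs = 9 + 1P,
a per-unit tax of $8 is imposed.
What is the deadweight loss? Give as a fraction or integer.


Pre-tax equilibrium quantity: Q* = 116/3
Post-tax equilibrium quantity: Q_tax = 100/3
Reduction in quantity: Q* - Q_tax = 16/3
DWL = (1/2) * tax * (Q* - Q_tax)
DWL = (1/2) * 8 * 16/3 = 64/3

64/3


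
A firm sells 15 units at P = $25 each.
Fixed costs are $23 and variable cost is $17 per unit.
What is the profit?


Total Revenue = P * Q = 25 * 15 = $375
Total Cost = FC + VC*Q = 23 + 17*15 = $278
Profit = TR - TC = 375 - 278 = $97

$97


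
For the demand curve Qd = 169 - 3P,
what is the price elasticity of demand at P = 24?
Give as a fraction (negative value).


dQ/dP = -3
At P = 24: Q = 169 - 3*24 = 97
E = (dQ/dP)(P/Q) = (-3)(24/97) = -72/97

-72/97


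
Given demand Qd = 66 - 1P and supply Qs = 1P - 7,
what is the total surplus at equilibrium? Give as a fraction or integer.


Find equilibrium: 66 - 1P = 1P - 7
66 + 7 = 2P
P* = 73/2 = 73/2
Q* = 1*73/2 - 7 = 59/2
Inverse demand: P = 66 - Q/1, so P_max = 66
Inverse supply: P = 7 + Q/1, so P_min = 7
CS = (1/2) * 59/2 * (66 - 73/2) = 3481/8
PS = (1/2) * 59/2 * (73/2 - 7) = 3481/8
TS = CS + PS = 3481/8 + 3481/8 = 3481/4

3481/4


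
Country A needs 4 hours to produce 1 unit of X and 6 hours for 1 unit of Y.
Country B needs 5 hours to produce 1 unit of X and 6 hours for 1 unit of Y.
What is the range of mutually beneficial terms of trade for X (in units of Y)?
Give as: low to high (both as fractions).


Opportunity cost of X for Country A = hours_X / hours_Y = 4/6 = 2/3 units of Y
Opportunity cost of X for Country B = hours_X / hours_Y = 5/6 = 5/6 units of Y
Terms of trade must be between the two opportunity costs.
Range: 2/3 to 5/6

2/3 to 5/6


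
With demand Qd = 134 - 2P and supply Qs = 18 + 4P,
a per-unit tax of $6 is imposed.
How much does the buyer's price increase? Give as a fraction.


With a per-unit tax, the buyer's price increase depends on relative slopes.
Supply slope: d = 4, Demand slope: b = 2
Buyer's price increase = d * tax / (b + d)
= 4 * 6 / (2 + 4)
= 24 / 6 = 4

4


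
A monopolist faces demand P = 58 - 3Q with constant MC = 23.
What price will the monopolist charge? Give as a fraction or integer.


MR = 58 - 6Q
Set MR = MC: 58 - 6Q = 23
Q* = 35/6
Substitute into demand:
P* = 58 - 3*35/6 = 81/2

81/2


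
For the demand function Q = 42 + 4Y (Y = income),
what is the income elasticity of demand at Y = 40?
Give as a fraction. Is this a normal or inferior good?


dQ/dY = 4
At Y = 40: Q = 42 + 4*40 = 202
Ey = (dQ/dY)(Y/Q) = 4 * 40 / 202 = 80/101
Since Ey > 0, this is a normal good.

80/101 (normal good)


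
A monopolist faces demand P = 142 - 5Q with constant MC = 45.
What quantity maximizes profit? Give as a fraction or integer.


TR = P*Q = (142 - 5Q)Q = 142Q - 5Q^2
MR = dTR/dQ = 142 - 10Q
Set MR = MC:
142 - 10Q = 45
97 = 10Q
Q* = 97/10 = 97/10

97/10


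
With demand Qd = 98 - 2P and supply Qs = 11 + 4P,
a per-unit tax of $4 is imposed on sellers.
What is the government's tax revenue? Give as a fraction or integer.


With tax on sellers, new supply: Qs' = 11 + 4(P - 4)
= 4P - 5
New equilibrium quantity:
Q_new = 191/3
Tax revenue = tax * Q_new = 4 * 191/3 = 764/3

764/3


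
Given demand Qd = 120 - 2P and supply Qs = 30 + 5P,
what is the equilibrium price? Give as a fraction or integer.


At equilibrium, Qd = Qs.
120 - 2P = 30 + 5P
120 - 30 = 2P + 5P
90 = 7P
P* = 90/7 = 90/7

90/7


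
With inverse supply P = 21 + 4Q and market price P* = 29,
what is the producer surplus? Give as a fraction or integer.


Minimum supply price (at Q=0): P_min = 21
Quantity supplied at P* = 29:
Q* = (29 - 21)/4 = 2
PS = (1/2) * Q* * (P* - P_min)
PS = (1/2) * 2 * (29 - 21)
PS = (1/2) * 2 * 8 = 8

8


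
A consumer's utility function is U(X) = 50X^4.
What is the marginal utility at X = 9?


MU = dU/dX = 50*4*X^(4-1)
MU = 200*X^3
At X = 9:
MU = 200 * 9^3
MU = 200 * 729 = 145800

145800


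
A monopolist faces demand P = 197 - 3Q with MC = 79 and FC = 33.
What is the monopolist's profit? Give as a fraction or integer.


MR = MC: 197 - 6Q = 79
Q* = 59/3
P* = 197 - 3*59/3 = 138
Profit = (P* - MC)*Q* - FC
= (138 - 79)*59/3 - 33
= 59*59/3 - 33
= 3481/3 - 33 = 3382/3

3382/3


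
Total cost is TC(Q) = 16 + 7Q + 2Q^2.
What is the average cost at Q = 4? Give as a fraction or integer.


TC(4) = 16 + 7*4 + 2*4^2
TC(4) = 16 + 28 + 32 = 76
AC = TC/Q = 76/4 = 19

19


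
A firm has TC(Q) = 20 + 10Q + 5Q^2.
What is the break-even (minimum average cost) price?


AC(Q) = 20/Q + 10 + 5Q
To minimize: dAC/dQ = -20/Q^2 + 5 = 0
Q^2 = 20/5 = 4
Q* = 2
Min AC = 20/2 + 10 + 5*2
Min AC = 10 + 10 + 10 = 30

30


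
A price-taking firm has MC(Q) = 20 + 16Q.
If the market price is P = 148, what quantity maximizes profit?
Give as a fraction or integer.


In perfect competition, profit is maximized where P = MC.
148 = 20 + 16Q
128 = 16Q
Q* = 128/16 = 8

8


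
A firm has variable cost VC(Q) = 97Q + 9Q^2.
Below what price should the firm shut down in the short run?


AVC(Q) = VC(Q)/Q = 97 + 9Q
AVC is increasing in Q, so minimum AVC is at Q -> 0+.
Min AVC = 97
The firm should shut down if P < 97.

97


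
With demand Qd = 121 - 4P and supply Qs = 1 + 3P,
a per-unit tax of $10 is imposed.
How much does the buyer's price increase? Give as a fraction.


With a per-unit tax, the buyer's price increase depends on relative slopes.
Supply slope: d = 3, Demand slope: b = 4
Buyer's price increase = d * tax / (b + d)
= 3 * 10 / (4 + 3)
= 30 / 7 = 30/7

30/7


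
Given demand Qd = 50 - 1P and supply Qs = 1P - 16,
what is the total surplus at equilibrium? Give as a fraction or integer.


Find equilibrium: 50 - 1P = 1P - 16
50 + 16 = 2P
P* = 66/2 = 33
Q* = 1*33 - 16 = 17
Inverse demand: P = 50 - Q/1, so P_max = 50
Inverse supply: P = 16 + Q/1, so P_min = 16
CS = (1/2) * 17 * (50 - 33) = 289/2
PS = (1/2) * 17 * (33 - 16) = 289/2
TS = CS + PS = 289/2 + 289/2 = 289

289


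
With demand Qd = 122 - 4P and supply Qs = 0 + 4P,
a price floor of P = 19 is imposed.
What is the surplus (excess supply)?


At P = 19:
Qd = 122 - 4*19 = 46
Qs = 0 + 4*19 = 76
Surplus = Qs - Qd = 76 - 46 = 30

30


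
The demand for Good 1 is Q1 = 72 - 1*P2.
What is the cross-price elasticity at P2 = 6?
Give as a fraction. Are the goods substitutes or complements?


dQ1/dP2 = -1
At P2 = 6: Q1 = 72 - 1*6 = 66
Exy = (dQ1/dP2)(P2/Q1) = -1 * 6 / 66 = -1/11
Since Exy < 0, the goods are complements.

-1/11 (complements)


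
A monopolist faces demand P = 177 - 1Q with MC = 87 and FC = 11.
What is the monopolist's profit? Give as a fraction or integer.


MR = MC: 177 - 2Q = 87
Q* = 45
P* = 177 - 1*45 = 132
Profit = (P* - MC)*Q* - FC
= (132 - 87)*45 - 11
= 45*45 - 11
= 2025 - 11 = 2014

2014


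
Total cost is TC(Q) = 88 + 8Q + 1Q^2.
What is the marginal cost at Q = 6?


MC = dTC/dQ = 8 + 2*1*Q
At Q = 6:
MC = 8 + 2*6
MC = 8 + 12 = 20

20


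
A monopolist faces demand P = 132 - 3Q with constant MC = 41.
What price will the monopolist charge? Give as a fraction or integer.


MR = 132 - 6Q
Set MR = MC: 132 - 6Q = 41
Q* = 91/6
Substitute into demand:
P* = 132 - 3*91/6 = 173/2

173/2


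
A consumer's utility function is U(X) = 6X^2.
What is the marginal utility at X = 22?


MU = dU/dX = 6*2*X^(2-1)
MU = 12*X^1
At X = 22:
MU = 12 * 22^1
MU = 12 * 22 = 264

264


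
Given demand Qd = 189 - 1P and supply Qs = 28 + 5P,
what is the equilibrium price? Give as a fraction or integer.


At equilibrium, Qd = Qs.
189 - 1P = 28 + 5P
189 - 28 = 1P + 5P
161 = 6P
P* = 161/6 = 161/6

161/6
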